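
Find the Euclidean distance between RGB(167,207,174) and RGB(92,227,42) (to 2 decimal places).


d = √[(R₁-R₂)² + (G₁-G₂)² + (B₁-B₂)²]
d = √[(167-92)² + (207-227)² + (174-42)²]
d = √[5625 + 400 + 17424]
d = √23449
d ≈ 153.13


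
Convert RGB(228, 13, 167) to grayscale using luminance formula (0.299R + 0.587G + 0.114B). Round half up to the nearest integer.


Gray = 0.299×R + 0.587×G + 0.114×B
Gray = 0.299×228 + 0.587×13 + 0.114×167
Gray = 68.172 + 7.631 + 19.038
Gray = 94.841 → round half up → 95
Gray = 95


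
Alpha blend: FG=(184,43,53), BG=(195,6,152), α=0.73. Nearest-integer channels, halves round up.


C = α×F + (1-α)×B, with 1-α = 0.27
R: 0.73×184 + 0.27×195 = 134.32 + 52.65 = 186.97 → 187
G: 0.73×43 + 0.27×6 = 31.39 + 1.62 = 33.01 → 33
B: 0.73×53 + 0.27×152 = 38.69 + 41.04 = 79.73 → 80
= RGB(187, 33, 80)


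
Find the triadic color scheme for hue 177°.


Triadic: equally spaced at 120° intervals
H1 = 177°
H2 = (177 + 120) mod 360 = 297°
H3 = (177 + 240) mod 360 = 57°
Triadic = 177°, 297°, 57°


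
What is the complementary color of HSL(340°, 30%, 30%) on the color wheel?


Complement = opposite side of color wheel = hue + 180°
H' = (340 + 180) mod 360 = 160°
S and L unchanged.
= HSL(160°, 30%, 30%)


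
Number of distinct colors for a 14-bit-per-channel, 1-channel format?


Total bits = 14 bits/channel × 1 channels = 14 bits
Distinct colors = 2^14
= 16,384 colors


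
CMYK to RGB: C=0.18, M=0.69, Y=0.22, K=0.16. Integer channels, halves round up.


R = 255 × (1-C) × (1-K) = 255 × 0.82 × 0.84 = 175.644 → 176
G = 255 × (1-M) × (1-K) = 255 × 0.31 × 0.84 = 66.402 → 66
B = 255 × (1-Y) × (1-K) = 255 × 0.78 × 0.84 = 167.076 → 167
= RGB(176, 66, 167)


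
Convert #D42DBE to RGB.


D4 → 212 (R)
2D → 45 (G)
BE → 190 (B)
= RGB(212, 45, 190)


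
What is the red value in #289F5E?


Color: #289F5E
R = 28 = 40
G = 9F = 159
B = 5E = 94
Red = 40


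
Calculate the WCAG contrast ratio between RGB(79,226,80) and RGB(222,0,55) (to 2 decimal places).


Linearize each sRGB channel c=v/255: c/12.92 if c ≤ 0.04045 else ((c+0.055)/1.055)^2.4
L = 0.2126×R_lin + 0.7152×G_lin + 0.0722×B_lin
Color 1 (79,226,80):
  R=79: 79/255≈0.3098 > 0.04045 → ((0.3098+0.055)/1.055)^2.4 ≈ 0.07819
  G=226: 226/255≈0.8863 > 0.04045 → ((0.8863+0.055)/1.055)^2.4 ≈ 0.76052
  B=80: 80/255≈0.3137 > 0.04045 → ((0.3137+0.055)/1.055)^2.4 ≈ 0.08022
  L1 = 0.2126×0.07819 + 0.7152×0.76052 + 0.0722×0.08022 ≈ 0.56634
Color 2 (222,0,55):
  R=222: 222/255≈0.8706 > 0.04045 → ((0.8706+0.055)/1.055)^2.4 ≈ 0.73046
  G=0: 0/255≈0.0000 ≤ 0.04045 → 0.0000/12.92 ≈ 0.00000
  B=55: 55/255≈0.2157 > 0.04045 → ((0.2157+0.055)/1.055)^2.4 ≈ 0.03820
  L2 = 0.2126×0.73046 + 0.7152×0.00000 + 0.0722×0.03820 ≈ 0.15805
Lighter = 0.56634, Darker = 0.15805
Ratio = (L_lighter + 0.05) / (L_darker + 0.05)
Ratio = (0.56634 + 0.05) / (0.15805 + 0.05) = 0.61634 / 0.20805 ≈ 2.9624
Ratio ≈ 2.96:1


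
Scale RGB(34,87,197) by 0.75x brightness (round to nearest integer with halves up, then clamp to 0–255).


Multiply each channel by 0.75, round half up, clamp to [0, 255]
R: 34×0.75 = 25.5 → round → 26
G: 87×0.75 = 65.25 → round → 65
B: 197×0.75 = 147.75 → round → 148
= RGB(26, 65, 148)


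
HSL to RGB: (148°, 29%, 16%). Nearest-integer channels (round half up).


H=148°, S=0.29, L=0.16
C = (1-|2L-1|)×S = (1-|-0.68|)×0.29 = 0.0928
H' = H/60 = 148/60 ≈ 2.4667; X = C×(1-|H' mod 2 - 1|) ≈ 0.0433
m = L - C/2 = 0.16 - 0.0464 = 0.1136
Sector ⌊H'⌋ = 2 → (R',G',B') = (0.0, 0.0928, ≈0.0433)
RGB = ((R'+m)×255, (G'+m)×255, (B'+m)×255) = (28.968, 52.632, 40.0112)
Round half up → RGB(29, 53, 40)


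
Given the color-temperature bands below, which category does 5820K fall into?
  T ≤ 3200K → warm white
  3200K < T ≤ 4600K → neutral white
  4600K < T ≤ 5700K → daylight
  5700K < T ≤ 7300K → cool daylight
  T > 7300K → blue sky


Temperature: 5820K
5700K < 5820K ≤ 7300K → cool daylight
Classification: cool daylight


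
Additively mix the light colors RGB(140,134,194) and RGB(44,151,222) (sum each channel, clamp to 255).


Additive: each channel = min(255, C₁+C₂)
R: 140+44 = 184 → 184
G: 134+151 = 285 → 255
B: 194+222 = 416 → 255
= RGB(184, 255, 255)


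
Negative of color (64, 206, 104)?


Invert: (255-R, 255-G, 255-B)
R: 255-64 = 191
G: 255-206 = 49
B: 255-104 = 151
= RGB(191, 49, 151)


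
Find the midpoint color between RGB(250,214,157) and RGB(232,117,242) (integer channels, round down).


Midpoint: each channel = ⌊(C₁+C₂)/2⌋
R: ⌊(250+232)/2⌋ = 241
G: ⌊(214+117)/2⌋ = 165
B: ⌊(157+242)/2⌋ = 199
= RGB(241, 165, 199)


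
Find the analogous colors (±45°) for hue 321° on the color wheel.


Base hue: 321°
Left analog: (321 - 45) mod 360 = 276°
Right analog: (321 + 45) mod 360 = 6°
Analogous hues = 276° and 6°


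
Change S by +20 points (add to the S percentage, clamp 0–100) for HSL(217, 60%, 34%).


Original S = 60%
Adjustment = +20 percentage points
New S = 60 + (20) = 80
Clamp to [0, 100] → 80
= HSL(217°, 80%, 34%)


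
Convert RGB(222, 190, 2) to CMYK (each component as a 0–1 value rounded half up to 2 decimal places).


R'=222/255≈0.8706, G'=190/255≈0.7451, B'=2/255≈0.0078
K = 1 - max(R',G',B') = 1 - 222/255 = 33/255 = 0.12941… → 0.13
(1-R'-K)/(1-K) simplifies to (max-R)/max with max = 222:
C = (222-222)/222 = 0/222 = 0 → 0.00
M = (222-190)/222 = 32/222 = 0.14414… → 0.14
Y = (222-2)/222 = 220/222 = 0.99099… → 0.99
= CMYK(0.00, 0.14, 0.99, 0.13)


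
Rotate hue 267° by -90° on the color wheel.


New hue = (H + rotation) mod 360
New hue = (267 -90) mod 360
= 177 mod 360
= 177°


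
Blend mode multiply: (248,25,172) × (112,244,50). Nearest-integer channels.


Multiply: C = A×B/255, rounded to nearest integer
R: 248×112/255 = 27776/255 ≈ 108.925 → 109
G: 25×244/255 = 6100/255 ≈ 23.922 → 24
B: 172×50/255 = 8600/255 ≈ 33.725 → 34
= RGB(109, 24, 34)


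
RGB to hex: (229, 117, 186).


R = 229 → E5 (hex)
G = 117 → 75 (hex)
B = 186 → BA (hex)
Hex = #E575BA


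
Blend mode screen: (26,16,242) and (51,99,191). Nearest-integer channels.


Screen: C = 255 - (255-A)×(255-B)/255, rounded to nearest integer
R: 255 - (255-26)×(255-51)/255 = 255 - 46716/255 ≈ 255 - 183.200 = 71.800 → 72
G: 255 - (255-16)×(255-99)/255 = 255 - 37284/255 ≈ 255 - 146.212 = 108.788 → 109
B: 255 - (255-242)×(255-191)/255 = 255 - 832/255 ≈ 255 - 3.263 = 251.737 → 252
= RGB(72, 109, 252)


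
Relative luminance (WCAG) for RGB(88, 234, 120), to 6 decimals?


Linearize each channel (sRGB transfer function): c = v/255; c_lin = c/12.92 if c ≤ 0.04045, else ((c+0.055)/1.055)^2.4
  R: 88/255 ≈ 0.345098 > 0.04045 → ((0.345098+0.055)/1.055)^2.4 ≈ 0.097587
  G: 234/255 ≈ 0.917647 > 0.04045 → ((0.917647+0.055)/1.055)^2.4 ≈ 0.822786
  B: 120/255 ≈ 0.470588 > 0.04045 → ((0.470588+0.055)/1.055)^2.4 ≈ 0.187821
R_lin = 0.097587, G_lin = 0.822786, B_lin = 0.187821
L = 0.2126×R + 0.7152×G + 0.0722×B
L = 0.2126×0.097587 + 0.7152×0.822786 + 0.0722×0.187821
L ≈ 0.622764


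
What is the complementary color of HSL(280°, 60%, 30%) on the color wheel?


Complement = opposite side of color wheel = hue + 180°
H' = (280 + 180) mod 360 = 100°
S and L unchanged.
= HSL(100°, 60%, 30%)


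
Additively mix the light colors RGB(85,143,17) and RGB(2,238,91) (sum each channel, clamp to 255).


Additive: each channel = min(255, C₁+C₂)
R: 85+2 = 87 → 87
G: 143+238 = 381 → 255
B: 17+91 = 108 → 108
= RGB(87, 255, 108)


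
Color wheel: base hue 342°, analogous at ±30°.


Base hue: 342°
Left analog: (342 - 30) mod 360 = 312°
Right analog: (342 + 30) mod 360 = 12°
Analogous hues = 312° and 12°


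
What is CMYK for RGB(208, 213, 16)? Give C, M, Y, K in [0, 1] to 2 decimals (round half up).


R'=208/255≈0.8157, G'=213/255≈0.8353, B'=16/255≈0.0627
K = 1 - max(R',G',B') = 1 - 213/255 = 42/255 = 0.16470… → 0.16
(1-R'-K)/(1-K) simplifies to (max-R)/max with max = 213:
C = (213-208)/213 = 5/213 = 0.02347… → 0.02
M = (213-213)/213 = 0/213 = 0 → 0.00
Y = (213-16)/213 = 197/213 = 0.92488… → 0.92
= CMYK(0.02, 0.00, 0.92, 0.16)


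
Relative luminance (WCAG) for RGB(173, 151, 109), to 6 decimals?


Linearize each channel (sRGB transfer function): c = v/255; c_lin = c/12.92 if c ≤ 0.04045, else ((c+0.055)/1.055)^2.4
  R: 173/255 ≈ 0.678431 > 0.04045 → ((0.678431+0.055)/1.055)^2.4 ≈ 0.417885
  G: 151/255 ≈ 0.592157 > 0.04045 → ((0.592157+0.055)/1.055)^2.4 ≈ 0.309469
  B: 109/255 ≈ 0.427451 > 0.04045 → ((0.427451+0.055)/1.055)^2.4 ≈ 0.152926
R_lin = 0.417885, G_lin = 0.309469, B_lin = 0.152926
L = 0.2126×R + 0.7152×G + 0.0722×B
L = 0.2126×0.417885 + 0.7152×0.309469 + 0.0722×0.152926
L ≈ 0.321216


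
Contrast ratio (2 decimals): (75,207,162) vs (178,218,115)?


Linearize each sRGB channel c=v/255: c/12.92 if c ≤ 0.04045 else ((c+0.055)/1.055)^2.4
L = 0.2126×R_lin + 0.7152×G_lin + 0.0722×B_lin
Color 1 (75,207,162):
  R=75: 75/255≈0.2941 > 0.04045 → ((0.2941+0.055)/1.055)^2.4 ≈ 0.07036
  G=207: 207/255≈0.8118 > 0.04045 → ((0.8118+0.055)/1.055)^2.4 ≈ 0.62396
  B=162: 162/255≈0.6353 > 0.04045 → ((0.6353+0.055)/1.055)^2.4 ≈ 0.36131
  L1 = 0.2126×0.07036 + 0.7152×0.62396 + 0.0722×0.36131 ≈ 0.48730
Color 2 (178,218,115):
  R=178: 178/255≈0.6980 > 0.04045 → ((0.6980+0.055)/1.055)^2.4 ≈ 0.44520
  G=218: 218/255≈0.8549 > 0.04045 → ((0.8549+0.055)/1.055)^2.4 ≈ 0.70110
  B=115: 115/255≈0.4510 > 0.04045 → ((0.4510+0.055)/1.055)^2.4 ≈ 0.17144
  L2 = 0.2126×0.44520 + 0.7152×0.70110 + 0.0722×0.17144 ≈ 0.60846
Lighter = 0.60846, Darker = 0.48730
Ratio = (L_lighter + 0.05) / (L_darker + 0.05)
Ratio = (0.60846 + 0.05) / (0.48730 + 0.05) = 0.65846 / 0.53730 ≈ 1.2255
Ratio ≈ 1.23:1


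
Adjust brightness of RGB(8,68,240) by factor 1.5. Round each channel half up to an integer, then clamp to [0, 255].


Multiply each channel by 1.5, round half up, clamp to [0, 255]
R: 8×1.5 = 12
G: 68×1.5 = 102
B: 240×1.5 = 360 → clamp → 255
= RGB(12, 102, 255)


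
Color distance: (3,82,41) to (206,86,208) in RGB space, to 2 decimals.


d = √[(R₁-R₂)² + (G₁-G₂)² + (B₁-B₂)²]
d = √[(3-206)² + (82-86)² + (41-208)²]
d = √[41209 + 16 + 27889]
d = √69114
d ≈ 262.90


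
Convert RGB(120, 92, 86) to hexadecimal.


R = 120 → 78 (hex)
G = 92 → 5C (hex)
B = 86 → 56 (hex)
Hex = #785C56


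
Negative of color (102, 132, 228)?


Invert: (255-R, 255-G, 255-B)
R: 255-102 = 153
G: 255-132 = 123
B: 255-228 = 27
= RGB(153, 123, 27)


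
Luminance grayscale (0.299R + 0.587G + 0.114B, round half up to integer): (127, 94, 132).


Gray = 0.299×R + 0.587×G + 0.114×B
Gray = 0.299×127 + 0.587×94 + 0.114×132
Gray = 37.973 + 55.178 + 15.048
Gray = 108.199 → round half up → 108
Gray = 108


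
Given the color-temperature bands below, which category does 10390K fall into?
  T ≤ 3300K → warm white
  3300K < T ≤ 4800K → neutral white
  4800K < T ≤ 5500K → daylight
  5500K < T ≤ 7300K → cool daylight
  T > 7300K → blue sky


Temperature: 10390K
10390K > 7300K → blue sky
Classification: blue sky


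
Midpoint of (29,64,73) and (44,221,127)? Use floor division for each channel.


Midpoint: each channel = ⌊(C₁+C₂)/2⌋
R: ⌊(29+44)/2⌋ = 36
G: ⌊(64+221)/2⌋ = 142
B: ⌊(73+127)/2⌋ = 100
= RGB(36, 142, 100)


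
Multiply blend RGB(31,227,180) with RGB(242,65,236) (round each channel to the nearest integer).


Multiply: C = A×B/255, rounded to nearest integer
R: 31×242/255 = 7502/255 ≈ 29.420 → 29
G: 227×65/255 = 14755/255 ≈ 57.863 → 58
B: 180×236/255 = 42480/255 ≈ 166.588 → 167
= RGB(29, 58, 167)


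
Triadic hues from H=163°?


Triadic: equally spaced at 120° intervals
H1 = 163°
H2 = (163 + 120) mod 360 = 283°
H3 = (163 + 240) mod 360 = 43°
Triadic = 163°, 283°, 43°


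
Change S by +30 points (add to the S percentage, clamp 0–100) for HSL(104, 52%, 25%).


Original S = 52%
Adjustment = +30 percentage points
New S = 52 + (30) = 82
Clamp to [0, 100] → 82
= HSL(104°, 82%, 25%)


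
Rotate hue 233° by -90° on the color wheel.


New hue = (H + rotation) mod 360
New hue = (233 -90) mod 360
= 143 mod 360
= 143°


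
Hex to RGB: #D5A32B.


D5 → 213 (R)
A3 → 163 (G)
2B → 43 (B)
= RGB(213, 163, 43)


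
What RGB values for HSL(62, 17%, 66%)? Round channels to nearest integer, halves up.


H=62°, S=0.17, L=0.66
C = (1-|2L-1|)×S = (1-|0.32|)×0.17 = 0.1156
H' = H/60 = 62/60 ≈ 1.0333; X = C×(1-|H' mod 2 - 1|) ≈ 0.1117
m = L - C/2 = 0.66 - 0.0578 = 0.6022
Sector ⌊H'⌋ = 1 → (R',G',B') = (≈0.1117, 0.1156, 0.0)
RGB = ((R'+m)×255, (G'+m)×255, (B'+m)×255) = (182.0564, 183.039, 153.561)
Round half up → RGB(182, 183, 154)


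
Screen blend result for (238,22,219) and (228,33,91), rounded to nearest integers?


Screen: C = 255 - (255-A)×(255-B)/255, rounded to nearest integer
R: 255 - (255-238)×(255-228)/255 = 255 - 459/255 ≈ 255 - 1.800 = 253.200 → 253
G: 255 - (255-22)×(255-33)/255 = 255 - 51726/255 ≈ 255 - 202.847 = 52.153 → 52
B: 255 - (255-219)×(255-91)/255 = 255 - 5904/255 ≈ 255 - 23.153 = 231.847 → 232
= RGB(253, 52, 232)


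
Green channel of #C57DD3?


Color: #C57DD3
R = C5 = 197
G = 7D = 125
B = D3 = 211
Green = 125


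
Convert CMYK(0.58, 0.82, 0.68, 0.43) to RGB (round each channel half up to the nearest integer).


R = 255 × (1-C) × (1-K) = 255 × 0.42 × 0.57 = 61.047 → 61
G = 255 × (1-M) × (1-K) = 255 × 0.18 × 0.57 = 26.163 → 26
B = 255 × (1-Y) × (1-K) = 255 × 0.32 × 0.57 = 46.512 → 47
= RGB(61, 26, 47)


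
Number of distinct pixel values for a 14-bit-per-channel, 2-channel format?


Total bits = 14 bits/channel × 2 channels = 28 bits
Distinct pixel values = 2^28
= 268,435,456 pixel values


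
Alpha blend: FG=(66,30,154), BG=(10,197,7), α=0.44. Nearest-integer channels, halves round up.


C = α×F + (1-α)×B, with 1-α = 0.56
R: 0.44×66 + 0.56×10 = 29.04 + 5.60 = 34.64 → 35
G: 0.44×30 + 0.56×197 = 13.20 + 110.32 = 123.52 → 124
B: 0.44×154 + 0.56×7 = 67.76 + 3.92 = 71.68 → 72
= RGB(35, 124, 72)


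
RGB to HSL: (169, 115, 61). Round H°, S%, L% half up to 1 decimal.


Normalize: R'=169/255≈0.6627, G'=115/255≈0.4510, B'=61/255≈0.2392
Max=169/255, Min=61/255, Δ=Max-Min=108/255
L = (Max+Min)/2 = (169+61)/510 = 230/510 = 0.45098… → L = 45.1%
L ≤ 0.5 → S = Δ/(Max+Min) = 108/(169+61) = 108/230 = 0.46956… → S = 47.0%
(the 1/255 factors cancel in S and H, so raw channel differences can be used)
Max is R' → H = 60 × (((G-B)/Δ) mod 6) = 60 × (((115-61)/108) mod 6)
  54/108 = 0.5
  H = 60 × 0.5 = 30° → H = 30.0°
= HSL(30.0°, 47.0%, 45.1%)


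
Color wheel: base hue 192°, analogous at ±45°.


Base hue: 192°
Left analog: (192 - 45) mod 360 = 147°
Right analog: (192 + 45) mod 360 = 237°
Analogous hues = 147° and 237°


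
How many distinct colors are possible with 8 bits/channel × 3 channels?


Total bits = 8 bits/channel × 3 channels = 24 bits
Distinct colors = 2^24
= 16,777,216 colors


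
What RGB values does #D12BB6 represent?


D1 → 209 (R)
2B → 43 (G)
B6 → 182 (B)
= RGB(209, 43, 182)


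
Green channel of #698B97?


Color: #698B97
R = 69 = 105
G = 8B = 139
B = 97 = 151
Green = 139


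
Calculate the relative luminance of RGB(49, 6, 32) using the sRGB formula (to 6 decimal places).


Linearize each channel (sRGB transfer function): c = v/255; c_lin = c/12.92 if c ≤ 0.04045, else ((c+0.055)/1.055)^2.4
  R: 49/255 ≈ 0.192157 > 0.04045 → ((0.192157+0.055)/1.055)^2.4 ≈ 0.030713
  G: 6/255 ≈ 0.023529 ≤ 0.04045 → 0.023529/12.92 ≈ 0.001821
  B: 32/255 ≈ 0.125490 > 0.04045 → ((0.125490+0.055)/1.055)^2.4 ≈ 0.014444
R_lin = 0.030713, G_lin = 0.001821, B_lin = 0.014444
L = 0.2126×R + 0.7152×G + 0.0722×B
L = 0.2126×0.030713 + 0.7152×0.001821 + 0.0722×0.014444
L ≈ 0.008875


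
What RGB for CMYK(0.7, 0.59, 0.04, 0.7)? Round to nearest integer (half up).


R = 255 × (1-C) × (1-K) = 255 × 0.30 × 0.30 = 22.95 → 23
G = 255 × (1-M) × (1-K) = 255 × 0.41 × 0.30 = 31.365 → 31
B = 255 × (1-Y) × (1-K) = 255 × 0.96 × 0.30 = 73.44 → 73
= RGB(23, 31, 73)


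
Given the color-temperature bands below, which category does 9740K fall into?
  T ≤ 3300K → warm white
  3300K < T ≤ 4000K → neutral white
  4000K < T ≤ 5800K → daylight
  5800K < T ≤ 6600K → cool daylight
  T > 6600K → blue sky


Temperature: 9740K
9740K > 6600K → blue sky
Classification: blue sky


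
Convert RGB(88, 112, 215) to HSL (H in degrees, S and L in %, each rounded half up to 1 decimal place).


Normalize: R'=88/255≈0.3451, G'=112/255≈0.4392, B'=215/255≈0.8431
Max=215/255, Min=88/255, Δ=Max-Min=127/255
L = (Max+Min)/2 = (215+88)/510 = 303/510 = 0.59411… → L = 59.4%
L > 0.5 → S = Δ/(2-Max-Min) = 127/(510-215-88) = 127/207 = 0.61352… → S = 61.4%
(the 1/255 factors cancel in S and H, so raw channel differences can be used)
Max is B' → H = 60 × ((R-G)/Δ + 4) = 60 × ((88-112)/127 + 4)
  -24/127 + 4 = -0.1889… + 4 = 3.8110…
  H = 60 × 3.8110… = 228.661…° → H = 228.7°
= HSL(228.7°, 61.4%, 59.4%)


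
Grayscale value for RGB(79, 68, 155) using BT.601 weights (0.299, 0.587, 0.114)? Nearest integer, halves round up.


Gray = 0.299×R + 0.587×G + 0.114×B
Gray = 0.299×79 + 0.587×68 + 0.114×155
Gray = 23.621 + 39.916 + 17.670
Gray = 81.207 → round half up → 81
Gray = 81


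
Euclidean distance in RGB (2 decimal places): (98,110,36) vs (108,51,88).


d = √[(R₁-R₂)² + (G₁-G₂)² + (B₁-B₂)²]
d = √[(98-108)² + (110-51)² + (36-88)²]
d = √[100 + 3481 + 2704]
d = √6285
d ≈ 79.28


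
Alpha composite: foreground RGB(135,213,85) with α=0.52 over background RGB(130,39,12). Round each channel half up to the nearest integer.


C = α×F + (1-α)×B, with 1-α = 0.48
R: 0.52×135 + 0.48×130 = 70.20 + 62.40 = 132.60 → 133
G: 0.52×213 + 0.48×39 = 110.76 + 18.72 = 129.48 → 129
B: 0.52×85 + 0.48×12 = 44.20 + 5.76 = 49.96 → 50
= RGB(133, 129, 50)


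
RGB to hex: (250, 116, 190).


R = 250 → FA (hex)
G = 116 → 74 (hex)
B = 190 → BE (hex)
Hex = #FA74BE


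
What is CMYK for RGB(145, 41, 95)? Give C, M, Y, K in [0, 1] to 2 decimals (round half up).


R'=145/255≈0.5686, G'=41/255≈0.1608, B'=95/255≈0.3725
K = 1 - max(R',G',B') = 1 - 145/255 = 110/255 = 0.43137… → 0.43
(1-R'-K)/(1-K) simplifies to (max-R)/max with max = 145:
C = (145-145)/145 = 0/145 = 0 → 0.00
M = (145-41)/145 = 104/145 = 0.71724… → 0.72
Y = (145-95)/145 = 50/145 = 0.34482… → 0.34
= CMYK(0.00, 0.72, 0.34, 0.43)


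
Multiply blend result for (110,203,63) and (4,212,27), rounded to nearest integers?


Multiply: C = A×B/255, rounded to nearest integer
R: 110×4/255 = 440/255 ≈ 1.725 → 2
G: 203×212/255 = 43036/255 ≈ 168.769 → 169
B: 63×27/255 = 1701/255 ≈ 6.671 → 7
= RGB(2, 169, 7)


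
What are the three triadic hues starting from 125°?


Triadic: equally spaced at 120° intervals
H1 = 125°
H2 = (125 + 120) mod 360 = 245°
H3 = (125 + 240) mod 360 = 5°
Triadic = 125°, 245°, 5°


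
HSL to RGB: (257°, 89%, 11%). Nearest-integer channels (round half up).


H=257°, S=0.89, L=0.11
C = (1-|2L-1|)×S = (1-|-0.78|)×0.89 = 0.1958
H' = H/60 = 257/60 ≈ 4.2833; X = C×(1-|H' mod 2 - 1|) ≈ 0.0555
m = L - C/2 = 0.11 - 0.0979 = 0.0121
Sector ⌊H'⌋ = 4 → (R',G',B') = (≈0.0555, 0.0, 0.1958)
RGB = ((R'+m)×255, (G'+m)×255, (B'+m)×255) = (17.23205, 3.0855, 53.0145)
Round half up → RGB(17, 3, 53)


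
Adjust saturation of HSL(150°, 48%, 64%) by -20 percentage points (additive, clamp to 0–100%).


Original S = 48%
Adjustment = -20 percentage points
New S = 48 + (-20) = 28
Clamp to [0, 100] → 28
= HSL(150°, 28%, 64%)


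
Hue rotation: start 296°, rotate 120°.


New hue = (H + rotation) mod 360
New hue = (296 + 120) mod 360
= 416 mod 360
= 56°


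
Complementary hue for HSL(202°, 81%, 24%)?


Complement = opposite side of color wheel = hue + 180°
H' = (202 + 180) mod 360 = 22°
S and L unchanged.
= HSL(22°, 81%, 24%)


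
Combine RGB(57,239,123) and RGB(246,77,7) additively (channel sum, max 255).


Additive: each channel = min(255, C₁+C₂)
R: 57+246 = 303 → 255
G: 239+77 = 316 → 255
B: 123+7 = 130 → 130
= RGB(255, 255, 130)


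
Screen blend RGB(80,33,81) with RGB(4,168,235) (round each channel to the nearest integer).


Screen: C = 255 - (255-A)×(255-B)/255, rounded to nearest integer
R: 255 - (255-80)×(255-4)/255 = 255 - 43925/255 ≈ 255 - 172.255 = 82.745 → 83
G: 255 - (255-33)×(255-168)/255 = 255 - 19314/255 ≈ 255 - 75.741 = 179.259 → 179
B: 255 - (255-81)×(255-235)/255 = 255 - 3480/255 ≈ 255 - 13.647 = 241.353 → 241
= RGB(83, 179, 241)


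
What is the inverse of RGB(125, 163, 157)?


Invert: (255-R, 255-G, 255-B)
R: 255-125 = 130
G: 255-163 = 92
B: 255-157 = 98
= RGB(130, 92, 98)


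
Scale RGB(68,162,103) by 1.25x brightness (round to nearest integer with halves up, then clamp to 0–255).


Multiply each channel by 1.25, round half up, clamp to [0, 255]
R: 68×1.25 = 85
G: 162×1.25 = 202.5 → round → 203
B: 103×1.25 = 128.75 → round → 129
= RGB(85, 203, 129)


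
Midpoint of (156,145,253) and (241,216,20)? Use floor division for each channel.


Midpoint: each channel = ⌊(C₁+C₂)/2⌋
R: ⌊(156+241)/2⌋ = 198
G: ⌊(145+216)/2⌋ = 180
B: ⌊(253+20)/2⌋ = 136
= RGB(198, 180, 136)


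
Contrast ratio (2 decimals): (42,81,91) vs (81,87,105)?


Linearize each sRGB channel c=v/255: c/12.92 if c ≤ 0.04045 else ((c+0.055)/1.055)^2.4
L = 0.2126×R_lin + 0.7152×G_lin + 0.0722×B_lin
Color 1 (42,81,91):
  R=42: 42/255≈0.1647 > 0.04045 → ((0.1647+0.055)/1.055)^2.4 ≈ 0.02315
  G=81: 81/255≈0.3176 > 0.04045 → ((0.3176+0.055)/1.055)^2.4 ≈ 0.08228
  B=91: 91/255≈0.3569 > 0.04045 → ((0.3569+0.055)/1.055)^2.4 ≈ 0.10462
  L1 = 0.2126×0.02315 + 0.7152×0.08228 + 0.0722×0.10462 ≈ 0.07132
Color 2 (81,87,105):
  R=81: 81/255≈0.3176 > 0.04045 → ((0.3176+0.055)/1.055)^2.4 ≈ 0.08228
  G=87: 87/255≈0.3412 > 0.04045 → ((0.3412+0.055)/1.055)^2.4 ≈ 0.09531
  B=105: 105/255≈0.4118 > 0.04045 → ((0.4118+0.055)/1.055)^2.4 ≈ 0.14126
  L2 = 0.2126×0.08228 + 0.7152×0.09531 + 0.0722×0.14126 ≈ 0.09586
Lighter = 0.09586, Darker = 0.07132
Ratio = (L_lighter + 0.05) / (L_darker + 0.05)
Ratio = (0.09586 + 0.05) / (0.07132 + 0.05) = 0.14586 / 0.12132 ≈ 1.2022
Ratio ≈ 1.20:1


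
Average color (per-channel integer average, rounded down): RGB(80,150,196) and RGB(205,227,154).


Midpoint: each channel = ⌊(C₁+C₂)/2⌋
R: ⌊(80+205)/2⌋ = 142
G: ⌊(150+227)/2⌋ = 188
B: ⌊(196+154)/2⌋ = 175
= RGB(142, 188, 175)


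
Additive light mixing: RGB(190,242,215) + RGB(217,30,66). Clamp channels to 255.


Additive: each channel = min(255, C₁+C₂)
R: 190+217 = 407 → 255
G: 242+30 = 272 → 255
B: 215+66 = 281 → 255
= RGB(255, 255, 255)


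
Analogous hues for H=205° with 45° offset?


Base hue: 205°
Left analog: (205 - 45) mod 360 = 160°
Right analog: (205 + 45) mod 360 = 250°
Analogous hues = 160° and 250°


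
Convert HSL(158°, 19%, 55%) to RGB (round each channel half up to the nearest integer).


H=158°, S=0.19, L=0.55
C = (1-|2L-1|)×S = (1-|0.10|)×0.19 = 0.171
H' = H/60 = 158/60 ≈ 2.6333; X = C×(1-|H' mod 2 - 1|) = 0.1083
m = L - C/2 = 0.55 - 0.0855 = 0.4645
Sector ⌊H'⌋ = 2 → (R',G',B') = (0.0, 0.171, 0.1083)
RGB = ((R'+m)×255, (G'+m)×255, (B'+m)×255) = (118.4475, 162.0525, 146.064)
Round half up → RGB(118, 162, 146)


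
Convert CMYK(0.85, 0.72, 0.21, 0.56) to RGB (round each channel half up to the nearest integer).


R = 255 × (1-C) × (1-K) = 255 × 0.15 × 0.44 = 16.83 → 17
G = 255 × (1-M) × (1-K) = 255 × 0.28 × 0.44 = 31.416 → 31
B = 255 × (1-Y) × (1-K) = 255 × 0.79 × 0.44 = 88.638 → 89
= RGB(17, 31, 89)


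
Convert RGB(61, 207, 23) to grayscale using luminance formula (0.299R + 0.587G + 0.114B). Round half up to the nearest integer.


Gray = 0.299×R + 0.587×G + 0.114×B
Gray = 0.299×61 + 0.587×207 + 0.114×23
Gray = 18.239 + 121.509 + 2.622
Gray = 142.370 → round half up → 142
Gray = 142


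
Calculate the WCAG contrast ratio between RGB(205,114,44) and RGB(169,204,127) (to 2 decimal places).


Linearize each sRGB channel c=v/255: c/12.92 if c ≤ 0.04045 else ((c+0.055)/1.055)^2.4
L = 0.2126×R_lin + 0.7152×G_lin + 0.0722×B_lin
Color 1 (205,114,44):
  R=205: 205/255≈0.8039 > 0.04045 → ((0.8039+0.055)/1.055)^2.4 ≈ 0.61050
  G=114: 114/255≈0.4471 > 0.04045 → ((0.4471+0.055)/1.055)^2.4 ≈ 0.16827
  B=44: 44/255≈0.1725 > 0.04045 → ((0.1725+0.055)/1.055)^2.4 ≈ 0.02519
  L1 = 0.2126×0.61050 + 0.7152×0.16827 + 0.0722×0.02519 ≈ 0.25196
Color 2 (169,204,127):
  R=169: 169/255≈0.6627 > 0.04045 → ((0.6627+0.055)/1.055)^2.4 ≈ 0.39676
  G=204: 204/255≈0.8000 > 0.04045 → ((0.8000+0.055)/1.055)^2.4 ≈ 0.60383
  B=127: 127/255≈0.4980 > 0.04045 → ((0.4980+0.055)/1.055)^2.4 ≈ 0.21223
  L2 = 0.2126×0.39676 + 0.7152×0.60383 + 0.0722×0.21223 ≈ 0.53153
Lighter = 0.53153, Darker = 0.25196
Ratio = (L_lighter + 0.05) / (L_darker + 0.05)
Ratio = (0.53153 + 0.05) / (0.25196 + 0.05) = 0.58153 / 0.30196 ≈ 1.9259
Ratio ≈ 1.93:1


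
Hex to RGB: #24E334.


24 → 36 (R)
E3 → 227 (G)
34 → 52 (B)
= RGB(36, 227, 52)


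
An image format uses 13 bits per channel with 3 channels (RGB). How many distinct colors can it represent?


Total bits = 13 bits/channel × 3 channels = 39 bits
Distinct colors = 2^39
= 549,755,813,888 colors


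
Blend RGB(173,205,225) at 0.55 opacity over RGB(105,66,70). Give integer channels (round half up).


C = α×F + (1-α)×B, with 1-α = 0.45
R: 0.55×173 + 0.45×105 = 95.15 + 47.25 = 142.40 → 142
G: 0.55×205 + 0.45×66 = 112.75 + 29.70 = 142.45 → 142
B: 0.55×225 + 0.45×70 = 123.75 + 31.50 = 155.25 → 155
= RGB(142, 142, 155)


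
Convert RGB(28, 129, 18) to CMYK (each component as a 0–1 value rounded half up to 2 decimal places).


R'=28/255≈0.1098, G'=129/255≈0.5059, B'=18/255≈0.0706
K = 1 - max(R',G',B') = 1 - 129/255 = 126/255 = 0.49411… → 0.49
(1-R'-K)/(1-K) simplifies to (max-R)/max with max = 129:
C = (129-28)/129 = 101/129 = 0.78294… → 0.78
M = (129-129)/129 = 0/129 = 0 → 0.00
Y = (129-18)/129 = 111/129 = 0.86046… → 0.86
= CMYK(0.78, 0.00, 0.86, 0.49)


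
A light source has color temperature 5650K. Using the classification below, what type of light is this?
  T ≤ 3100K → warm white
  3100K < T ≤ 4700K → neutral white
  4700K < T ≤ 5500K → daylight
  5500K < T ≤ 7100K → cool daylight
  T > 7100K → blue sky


Temperature: 5650K
5500K < 5650K ≤ 7100K → cool daylight
Classification: cool daylight


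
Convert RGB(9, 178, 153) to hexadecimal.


R = 9 → 09 (hex)
G = 178 → B2 (hex)
B = 153 → 99 (hex)
Hex = #09B299


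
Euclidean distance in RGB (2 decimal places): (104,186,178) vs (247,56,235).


d = √[(R₁-R₂)² + (G₁-G₂)² + (B₁-B₂)²]
d = √[(104-247)² + (186-56)² + (178-235)²]
d = √[20449 + 16900 + 3249]
d = √40598
d ≈ 201.49


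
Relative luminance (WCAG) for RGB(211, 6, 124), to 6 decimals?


Linearize each channel (sRGB transfer function): c = v/255; c_lin = c/12.92 if c ≤ 0.04045, else ((c+0.055)/1.055)^2.4
  R: 211/255 ≈ 0.827451 > 0.04045 → ((0.827451+0.055)/1.055)^2.4 ≈ 0.651406
  G: 6/255 ≈ 0.023529 ≤ 0.04045 → 0.023529/12.92 ≈ 0.001821
  B: 124/255 ≈ 0.486275 > 0.04045 → ((0.486275+0.055)/1.055)^2.4 ≈ 0.201556
R_lin = 0.651406, G_lin = 0.001821, B_lin = 0.201556
L = 0.2126×R + 0.7152×G + 0.0722×B
L = 0.2126×0.651406 + 0.7152×0.001821 + 0.0722×0.201556
L ≈ 0.154344


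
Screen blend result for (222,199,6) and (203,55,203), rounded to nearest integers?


Screen: C = 255 - (255-A)×(255-B)/255, rounded to nearest integer
R: 255 - (255-222)×(255-203)/255 = 255 - 1716/255 ≈ 255 - 6.729 = 248.271 → 248
G: 255 - (255-199)×(255-55)/255 = 255 - 11200/255 ≈ 255 - 43.922 = 211.078 → 211
B: 255 - (255-6)×(255-203)/255 = 255 - 12948/255 ≈ 255 - 50.776 = 204.224 → 204
= RGB(248, 211, 204)


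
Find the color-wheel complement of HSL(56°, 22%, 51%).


Complement = opposite side of color wheel = hue + 180°
H' = (56 + 180) mod 360 = 236°
S and L unchanged.
= HSL(236°, 22%, 51%)


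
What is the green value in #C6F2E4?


Color: #C6F2E4
R = C6 = 198
G = F2 = 242
B = E4 = 228
Green = 242


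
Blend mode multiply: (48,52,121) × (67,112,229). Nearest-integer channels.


Multiply: C = A×B/255, rounded to nearest integer
R: 48×67/255 = 3216/255 ≈ 12.612 → 13
G: 52×112/255 = 5824/255 ≈ 22.839 → 23
B: 121×229/255 = 27709/255 ≈ 108.663 → 109
= RGB(13, 23, 109)


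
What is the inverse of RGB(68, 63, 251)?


Invert: (255-R, 255-G, 255-B)
R: 255-68 = 187
G: 255-63 = 192
B: 255-251 = 4
= RGB(187, 192, 4)


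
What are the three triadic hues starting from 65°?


Triadic: equally spaced at 120° intervals
H1 = 65°
H2 = (65 + 120) mod 360 = 185°
H3 = (65 + 240) mod 360 = 305°
Triadic = 65°, 185°, 305°


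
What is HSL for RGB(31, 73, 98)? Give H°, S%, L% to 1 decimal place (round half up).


Normalize: R'=31/255≈0.1216, G'=73/255≈0.2863, B'=98/255≈0.3843
Max=98/255, Min=31/255, Δ=Max-Min=67/255
L = (Max+Min)/2 = (98+31)/510 = 129/510 = 0.25294… → L = 25.3%
L ≤ 0.5 → S = Δ/(Max+Min) = 67/(98+31) = 67/129 = 0.51937… → S = 51.9%
(the 1/255 factors cancel in S and H, so raw channel differences can be used)
Max is B' → H = 60 × ((R-G)/Δ + 4) = 60 × ((31-73)/67 + 4)
  -42/67 + 4 = -0.6268… + 4 = 3.3731…
  H = 60 × 3.3731… = 202.388…° → H = 202.4°
= HSL(202.4°, 51.9%, 25.3%)


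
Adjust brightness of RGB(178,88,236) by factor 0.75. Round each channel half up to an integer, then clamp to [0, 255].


Multiply each channel by 0.75, round half up, clamp to [0, 255]
R: 178×0.75 = 133.5 → round → 134
G: 88×0.75 = 66
B: 236×0.75 = 177
= RGB(134, 66, 177)


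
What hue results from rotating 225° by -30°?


New hue = (H + rotation) mod 360
New hue = (225 -30) mod 360
= 195 mod 360
= 195°


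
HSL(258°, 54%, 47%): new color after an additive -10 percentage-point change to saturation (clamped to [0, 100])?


Original S = 54%
Adjustment = -10 percentage points
New S = 54 + (-10) = 44
Clamp to [0, 100] → 44
= HSL(258°, 44%, 47%)


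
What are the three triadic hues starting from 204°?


Triadic: equally spaced at 120° intervals
H1 = 204°
H2 = (204 + 120) mod 360 = 324°
H3 = (204 + 240) mod 360 = 84°
Triadic = 204°, 324°, 84°


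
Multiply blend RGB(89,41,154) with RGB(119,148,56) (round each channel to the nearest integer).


Multiply: C = A×B/255, rounded to nearest integer
R: 89×119/255 = 10591/255 ≈ 41.533 → 42
G: 41×148/255 = 6068/255 ≈ 23.796 → 24
B: 154×56/255 = 8624/255 ≈ 33.820 → 34
= RGB(42, 24, 34)


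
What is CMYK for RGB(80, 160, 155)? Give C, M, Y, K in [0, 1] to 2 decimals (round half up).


R'=80/255≈0.3137, G'=160/255≈0.6275, B'=155/255≈0.6078
K = 1 - max(R',G',B') = 1 - 160/255 = 95/255 = 0.37254… → 0.37
(1-R'-K)/(1-K) simplifies to (max-R)/max with max = 160:
C = (160-80)/160 = 80/160 = 0.5 → 0.50
M = (160-160)/160 = 0/160 = 0 → 0.00
Y = (160-155)/160 = 5/160 = 0.03125 → 0.03
= CMYK(0.50, 0.00, 0.03, 0.37)


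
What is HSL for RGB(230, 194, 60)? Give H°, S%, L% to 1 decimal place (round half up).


Normalize: R'=230/255≈0.9020, G'=194/255≈0.7608, B'=60/255≈0.2353
Max=230/255, Min=60/255, Δ=Max-Min=170/255
L = (Max+Min)/2 = (230+60)/510 = 290/510 = 0.56862… → L = 56.9%
L > 0.5 → S = Δ/(2-Max-Min) = 170/(510-230-60) = 170/220 = 0.77272… → S = 77.3%
(the 1/255 factors cancel in S and H, so raw channel differences can be used)
Max is R' → H = 60 × (((G-B)/Δ) mod 6) = 60 × (((194-60)/170) mod 6)
  134/170 = 0.7882…
  H = 60 × 0.7882… = 47.294…° → H = 47.3°
= HSL(47.3°, 77.3%, 56.9%)


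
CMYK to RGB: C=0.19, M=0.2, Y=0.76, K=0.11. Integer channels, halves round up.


R = 255 × (1-C) × (1-K) = 255 × 0.81 × 0.89 = 183.8295 → 184
G = 255 × (1-M) × (1-K) = 255 × 0.80 × 0.89 = 181.56 → 182
B = 255 × (1-Y) × (1-K) = 255 × 0.24 × 0.89 = 54.468 → 54
= RGB(184, 182, 54)


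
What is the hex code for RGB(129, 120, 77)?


R = 129 → 81 (hex)
G = 120 → 78 (hex)
B = 77 → 4D (hex)
Hex = #81784D


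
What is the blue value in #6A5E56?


Color: #6A5E56
R = 6A = 106
G = 5E = 94
B = 56 = 86
Blue = 86


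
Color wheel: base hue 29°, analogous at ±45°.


Base hue: 29°
Left analog: (29 - 45) mod 360 = 344°
Right analog: (29 + 45) mod 360 = 74°
Analogous hues = 344° and 74°


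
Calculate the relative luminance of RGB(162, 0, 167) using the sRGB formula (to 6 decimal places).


Linearize each channel (sRGB transfer function): c = v/255; c_lin = c/12.92 if c ≤ 0.04045, else ((c+0.055)/1.055)^2.4
  R: 162/255 ≈ 0.635294 > 0.04045 → ((0.635294+0.055)/1.055)^2.4 ≈ 0.361307
  G: 0/255 ≈ 0.000000 ≤ 0.04045 → 0.000000/12.92 ≈ 0.000000
  B: 167/255 ≈ 0.654902 > 0.04045 → ((0.654902+0.055)/1.055)^2.4 ≈ 0.386429
R_lin = 0.361307, G_lin = 0.000000, B_lin = 0.386429
L = 0.2126×R + 0.7152×G + 0.0722×B
L = 0.2126×0.361307 + 0.7152×0.000000 + 0.0722×0.386429
L ≈ 0.104714


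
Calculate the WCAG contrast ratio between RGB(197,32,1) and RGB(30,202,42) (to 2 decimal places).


Linearize each sRGB channel c=v/255: c/12.92 if c ≤ 0.04045 else ((c+0.055)/1.055)^2.4
L = 0.2126×R_lin + 0.7152×G_lin + 0.0722×B_lin
Color 1 (197,32,1):
  R=197: 197/255≈0.7725 > 0.04045 → ((0.7725+0.055)/1.055)^2.4 ≈ 0.55834
  G=32: 32/255≈0.1255 > 0.04045 → ((0.1255+0.055)/1.055)^2.4 ≈ 0.01444
  B=1: 1/255≈0.0039 ≤ 0.04045 → 0.0039/12.92 ≈ 0.00030
  L1 = 0.2126×0.55834 + 0.7152×0.01444 + 0.0722×0.00030 ≈ 0.12906
Color 2 (30,202,42):
  R=30: 30/255≈0.1176 > 0.04045 → ((0.1176+0.055)/1.055)^2.4 ≈ 0.01298
  G=202: 202/255≈0.7922 > 0.04045 → ((0.7922+0.055)/1.055)^2.4 ≈ 0.59062
  B=42: 42/255≈0.1647 > 0.04045 → ((0.1647+0.055)/1.055)^2.4 ≈ 0.02315
  L2 = 0.2126×0.01298 + 0.7152×0.59062 + 0.0722×0.02315 ≈ 0.42684
Lighter = 0.42684, Darker = 0.12906
Ratio = (L_lighter + 0.05) / (L_darker + 0.05)
Ratio = (0.42684 + 0.05) / (0.12906 + 0.05) = 0.47684 / 0.17906 ≈ 2.6631
Ratio ≈ 2.66:1


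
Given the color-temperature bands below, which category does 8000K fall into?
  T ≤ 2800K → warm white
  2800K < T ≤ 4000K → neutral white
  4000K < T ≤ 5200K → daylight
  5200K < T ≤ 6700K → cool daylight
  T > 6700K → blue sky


Temperature: 8000K
8000K > 6700K → blue sky
Classification: blue sky


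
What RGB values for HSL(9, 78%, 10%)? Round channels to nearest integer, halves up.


H=9°, S=0.78, L=0.10
C = (1-|2L-1|)×S = (1-|-0.80|)×0.78 = 0.156
H' = H/60 = 9/60 ≈ 0.1500; X = C×(1-|H' mod 2 - 1|) = 0.0234
m = L - C/2 = 0.10 - 0.078 = 0.022
Sector ⌊H'⌋ = 0 → (R',G',B') = (0.156, 0.0234, 0.0)
RGB = ((R'+m)×255, (G'+m)×255, (B'+m)×255) = (45.39, 11.577, 5.61)
Round half up → RGB(45, 12, 6)


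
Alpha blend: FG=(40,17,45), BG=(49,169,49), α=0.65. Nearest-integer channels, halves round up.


C = α×F + (1-α)×B, with 1-α = 0.35
R: 0.65×40 + 0.35×49 = 26.00 + 17.15 = 43.15 → 43
G: 0.65×17 + 0.35×169 = 11.05 + 59.15 = 70.20 → 70
B: 0.65×45 + 0.35×49 = 29.25 + 17.15 = 46.40 → 46
= RGB(43, 70, 46)


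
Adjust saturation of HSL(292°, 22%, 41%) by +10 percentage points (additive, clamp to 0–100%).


Original S = 22%
Adjustment = +10 percentage points
New S = 22 + (10) = 32
Clamp to [0, 100] → 32
= HSL(292°, 32%, 41%)


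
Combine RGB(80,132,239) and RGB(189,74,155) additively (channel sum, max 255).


Additive: each channel = min(255, C₁+C₂)
R: 80+189 = 269 → 255
G: 132+74 = 206 → 206
B: 239+155 = 394 → 255
= RGB(255, 206, 255)


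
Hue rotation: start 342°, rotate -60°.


New hue = (H + rotation) mod 360
New hue = (342 -60) mod 360
= 282 mod 360
= 282°


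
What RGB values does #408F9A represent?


40 → 64 (R)
8F → 143 (G)
9A → 154 (B)
= RGB(64, 143, 154)


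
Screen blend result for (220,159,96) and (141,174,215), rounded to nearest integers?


Screen: C = 255 - (255-A)×(255-B)/255, rounded to nearest integer
R: 255 - (255-220)×(255-141)/255 = 255 - 3990/255 ≈ 255 - 15.647 = 239.353 → 239
G: 255 - (255-159)×(255-174)/255 = 255 - 7776/255 ≈ 255 - 30.494 = 224.506 → 225
B: 255 - (255-96)×(255-215)/255 = 255 - 6360/255 ≈ 255 - 24.941 = 230.059 → 230
= RGB(239, 225, 230)


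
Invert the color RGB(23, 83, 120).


Invert: (255-R, 255-G, 255-B)
R: 255-23 = 232
G: 255-83 = 172
B: 255-120 = 135
= RGB(232, 172, 135)


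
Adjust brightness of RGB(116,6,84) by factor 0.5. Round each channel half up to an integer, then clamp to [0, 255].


Multiply each channel by 0.5, round half up, clamp to [0, 255]
R: 116×0.5 = 58
G: 6×0.5 = 3
B: 84×0.5 = 42
= RGB(58, 3, 42)


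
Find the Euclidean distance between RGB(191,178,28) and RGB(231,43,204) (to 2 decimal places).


d = √[(R₁-R₂)² + (G₁-G₂)² + (B₁-B₂)²]
d = √[(191-231)² + (178-43)² + (28-204)²]
d = √[1600 + 18225 + 30976]
d = √50801
d ≈ 225.39


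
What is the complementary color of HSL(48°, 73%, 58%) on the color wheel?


Complement = opposite side of color wheel = hue + 180°
H' = (48 + 180) mod 360 = 228°
S and L unchanged.
= HSL(228°, 73%, 58%)


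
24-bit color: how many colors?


Colors = 2^bits = 2^24
= 16,777,216 colors


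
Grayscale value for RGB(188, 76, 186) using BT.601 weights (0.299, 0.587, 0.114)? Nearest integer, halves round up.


Gray = 0.299×R + 0.587×G + 0.114×B
Gray = 0.299×188 + 0.587×76 + 0.114×186
Gray = 56.212 + 44.612 + 21.204
Gray = 122.028 → round half up → 122
Gray = 122


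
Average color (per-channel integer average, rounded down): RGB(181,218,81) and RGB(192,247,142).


Midpoint: each channel = ⌊(C₁+C₂)/2⌋
R: ⌊(181+192)/2⌋ = 186
G: ⌊(218+247)/2⌋ = 232
B: ⌊(81+142)/2⌋ = 111
= RGB(186, 232, 111)


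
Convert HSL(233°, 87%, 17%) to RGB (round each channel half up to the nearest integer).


H=233°, S=0.87, L=0.17
C = (1-|2L-1|)×S = (1-|-0.66|)×0.87 = 0.2958
H' = H/60 = 233/60 ≈ 3.8833; X = C×(1-|H' mod 2 - 1|) = 0.03451
m = L - C/2 = 0.17 - 0.1479 = 0.0221
Sector ⌊H'⌋ = 3 → (R',G',B') = (0.0, 0.03451, 0.2958)
RGB = ((R'+m)×255, (G'+m)×255, (B'+m)×255) = (5.6355, 14.43555, 81.0645)
Round half up → RGB(6, 14, 81)


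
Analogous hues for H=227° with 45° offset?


Base hue: 227°
Left analog: (227 - 45) mod 360 = 182°
Right analog: (227 + 45) mod 360 = 272°
Analogous hues = 182° and 272°


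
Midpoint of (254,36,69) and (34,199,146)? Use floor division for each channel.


Midpoint: each channel = ⌊(C₁+C₂)/2⌋
R: ⌊(254+34)/2⌋ = 144
G: ⌊(36+199)/2⌋ = 117
B: ⌊(69+146)/2⌋ = 107
= RGB(144, 117, 107)


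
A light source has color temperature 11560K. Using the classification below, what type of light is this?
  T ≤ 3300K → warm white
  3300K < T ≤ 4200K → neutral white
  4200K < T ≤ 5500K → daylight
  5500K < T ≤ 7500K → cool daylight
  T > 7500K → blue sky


Temperature: 11560K
11560K > 7500K → blue sky
Classification: blue sky
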